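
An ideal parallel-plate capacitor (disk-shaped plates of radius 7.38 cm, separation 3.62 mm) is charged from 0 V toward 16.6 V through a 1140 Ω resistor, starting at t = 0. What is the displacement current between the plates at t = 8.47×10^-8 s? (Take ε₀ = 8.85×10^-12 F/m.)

With C = ε₀A/d = (8.85×10^-12)(0.01711)/(3.62×10^-3) = 4.183×10^-11 F, the time constant is τ = RC = 4.769×10^-8 s, so t/τ = 1.776 and e^(−t/τ) = 0.1693.
I_d = I_cond = (V₀/R) e^(−t/τ) = (0.01456)(0.1693) = 2.47×10^-3 A.

2.47×10^-3 A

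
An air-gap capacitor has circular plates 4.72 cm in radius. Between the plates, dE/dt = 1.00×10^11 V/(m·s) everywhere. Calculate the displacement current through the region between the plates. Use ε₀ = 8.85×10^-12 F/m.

I_d = ε₀ A (dE/dt) = (8.85×10^-12)(6.999×10^-3 m²)(1.00×10^11) = 6.19×10^-3 A.

6.19×10^-3 A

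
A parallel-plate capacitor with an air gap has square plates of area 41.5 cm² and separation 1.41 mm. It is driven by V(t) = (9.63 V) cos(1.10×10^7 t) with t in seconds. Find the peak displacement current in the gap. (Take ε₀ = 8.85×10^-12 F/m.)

(dE/dt)_max = V₀ω/d = 7.513×10^10 V/(m·s); ω = 1.10×10^7 rad/s.
I_d,max = ε₀ A (dE/dt)_max = (8.85×10^-12)(4.15×10^-3)(7.513×10^10) = 2.76×10^-3 A.

2.76×10^-3 A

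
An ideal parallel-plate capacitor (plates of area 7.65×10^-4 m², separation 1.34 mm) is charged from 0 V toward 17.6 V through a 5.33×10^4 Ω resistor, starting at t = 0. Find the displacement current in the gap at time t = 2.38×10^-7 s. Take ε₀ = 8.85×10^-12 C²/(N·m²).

1.36×10^-4 A

C = ε₀A/d = (8.85×10^-12)(7.65×10^-4)/(1.34×10^-3) = 5.052×10^-12 F and τ = RC = 2.693×10^-7 s. I_d in the gap equals the RC charging current.
I_d(t) = (V₀/R) e^(−t/τ) = 3.302×10^-4 · e^(−0.8838) = 1.36×10^-4 A.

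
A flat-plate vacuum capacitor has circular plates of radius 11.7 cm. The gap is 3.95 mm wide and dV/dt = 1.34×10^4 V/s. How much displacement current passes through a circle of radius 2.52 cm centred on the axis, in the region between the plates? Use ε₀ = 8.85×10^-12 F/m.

5.99×10^-8 A

I_d = C dV/dt with C = ε₀πR²/d = 9.636×10^-11 F, so I_d = (9.636×10^-11)(1.34×10^4) = 1.291×10^-6 A.
Through an area πr² the displacement current is I_d·(πr²/πR²) = I_d (r/R)² = 5.99×10^-8 A.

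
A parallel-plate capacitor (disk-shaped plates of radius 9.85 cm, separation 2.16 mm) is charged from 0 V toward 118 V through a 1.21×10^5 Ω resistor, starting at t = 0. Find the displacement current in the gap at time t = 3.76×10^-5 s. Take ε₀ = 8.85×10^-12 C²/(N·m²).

8.10×10^-5 A

C = ε₀A/d = (8.85×10^-12)(0.03048)/(2.16×10^-3) = 1.249×10^-10 F, so τ = RC = 1.511×10^-5 s.
The conduction current is I(t) = (V₀/R) e^(−t/τ), and the displacement current between the plates equals it.
t/τ = 2.488; I_d = (118/1.21×10^5) · e^(−2.488) = (9.752×10^-4)(0.08308) = 8.10×10^-5 A.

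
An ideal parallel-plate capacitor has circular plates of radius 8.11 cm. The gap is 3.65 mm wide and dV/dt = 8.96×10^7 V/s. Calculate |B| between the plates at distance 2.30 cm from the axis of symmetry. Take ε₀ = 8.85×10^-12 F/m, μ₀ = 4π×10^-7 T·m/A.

3.14×10^-9 T

I_d = C dV/dt with C = ε₀πR²/d = 5.009×10^-11 F, so I_d = (5.009×10^-11)(8.96×10^7) = 4.488×10^-3 A.
An Ampèrian loop of radius r encloses a fraction (r/R)² of I_d. Then B·2πr = μ₀ I_d (r/R)², giving B = μ₀ I_d r/(2πR²) = 3.14×10^-9 T.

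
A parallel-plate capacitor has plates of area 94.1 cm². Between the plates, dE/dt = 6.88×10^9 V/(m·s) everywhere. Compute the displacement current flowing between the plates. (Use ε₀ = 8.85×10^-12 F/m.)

I_d = ε₀ A (dE/dt) = (8.85×10^-12)(9.41×10^-3 m²)(6.88×10^9) = 5.73×10^-4 A.

5.73×10^-4 A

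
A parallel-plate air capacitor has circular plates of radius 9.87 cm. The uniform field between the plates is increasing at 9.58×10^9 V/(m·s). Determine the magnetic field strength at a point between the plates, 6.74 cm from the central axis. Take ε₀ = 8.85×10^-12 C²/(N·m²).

3.59×10^-9 T

Total displacement current: I_d = ε₀(πR²)(dE/dt) = (8.85×10^-12)(0.03060)(9.58×10^9) = 2.594×10^-3 A.
∮B·dl = μ₀ I_d,enc with I_d,enc = I_d r²/R² = 1.210×10^-3 A; so B = μ₀ I_d,enc/(2πr) = 3.59×10^-9 T.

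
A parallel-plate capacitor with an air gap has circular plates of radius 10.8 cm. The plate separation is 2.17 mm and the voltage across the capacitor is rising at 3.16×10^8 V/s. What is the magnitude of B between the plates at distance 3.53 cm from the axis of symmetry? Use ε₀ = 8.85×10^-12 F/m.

2.86×10^-8 T

dE/dt = (dV/dt)/d = 1.456×10^11 V/(m·s); I_d = ε₀(πR²)(dE/dt) = (8.85×10^-12)(0.03664)(1.456×10^11) = 0.04721 A.
For r < R the Ampère–Maxwell law gives B(2πr) = μ₀ I_d (r²/R²), so B = μ₀ I_d r/(2πR²) = (4π×10^-7)(0.04721)(0.0353)/(2π·0.108²) = 2.86×10^-8 T.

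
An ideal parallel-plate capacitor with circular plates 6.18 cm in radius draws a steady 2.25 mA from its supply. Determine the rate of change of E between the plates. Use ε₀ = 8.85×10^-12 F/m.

2.12×10^10 V/(m·s)

The displacement current between the plates equals the conduction current, I_d = 2.25 mA.
Inverting I_d = ε₀ A dE/dt gives dE/dt = 2.25×10^-3 / (8.85×10^-12 · 0.01200) = 2.12×10^10 V/(m·s).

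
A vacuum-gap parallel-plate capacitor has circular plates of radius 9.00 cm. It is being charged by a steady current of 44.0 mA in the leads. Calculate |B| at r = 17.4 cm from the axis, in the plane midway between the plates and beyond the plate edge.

5.06×10^-8 T

No conduction current crosses the gap, so I_d there equals the 0.0440 A in the leads.
Outside the plates the loop encloses all of I_d, so B·2πr = μ₀ I_d and B = 5.06×10^-8 T.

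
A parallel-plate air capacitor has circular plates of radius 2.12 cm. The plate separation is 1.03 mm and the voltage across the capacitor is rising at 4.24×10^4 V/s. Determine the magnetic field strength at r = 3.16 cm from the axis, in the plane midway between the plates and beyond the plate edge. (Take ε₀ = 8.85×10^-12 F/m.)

3.26×10^-12 T

With E = V/d, dE/dt = 4.117×10^7 V/(m·s) and πR² = 1.412×10^-3 m², giving I_d = ε₀ πR² dE/dt = 5.145×10^-7 A.
Outside the plates the loop encloses all of I_d, so B·2πr = μ₀ I_d and B = 3.26×10^-12 T.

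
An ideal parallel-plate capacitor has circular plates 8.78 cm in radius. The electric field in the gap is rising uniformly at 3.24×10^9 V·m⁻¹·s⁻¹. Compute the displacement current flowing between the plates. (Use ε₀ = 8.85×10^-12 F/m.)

6.94×10^-4 A

The displacement current is ε₀ times dΦ_E/dt = ε₀ A dE/dt = (8.85×10^-12)(0.02422)(3.24×10^9) = 6.94×10^-4 A.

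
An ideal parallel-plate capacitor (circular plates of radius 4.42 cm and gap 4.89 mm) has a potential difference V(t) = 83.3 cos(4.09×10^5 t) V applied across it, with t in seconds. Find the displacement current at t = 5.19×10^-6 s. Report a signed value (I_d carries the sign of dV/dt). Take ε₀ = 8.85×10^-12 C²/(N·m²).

C = ε₀A/d = (8.85×10^-12)(6.138×10^-3)/(4.89×10^-3) = 1.111×10^-11 F. dV/dt = V₀ω·−sin(ωt); at ωt = 2.12271 rad this factor is -0.8515.
I_d = C dV/dt = (1.111×10^-11)(83.3)(4.09×10^5)(-0.8515) = -3.22×10^-4 A.

-3.22×10^-4 A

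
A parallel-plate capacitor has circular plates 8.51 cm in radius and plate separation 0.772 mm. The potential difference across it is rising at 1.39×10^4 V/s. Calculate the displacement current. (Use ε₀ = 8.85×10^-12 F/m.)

The displacement current equals the charging current C dV/dt. With C = ε₀A/d = (8.85×10^-12)(0.02275)/(7.72×10^-4) = 2.608×10^-10 F, I_d = (2.608×10^-10)(1.39×10^4) = 3.63×10^-6 A.

3.63×10^-6 A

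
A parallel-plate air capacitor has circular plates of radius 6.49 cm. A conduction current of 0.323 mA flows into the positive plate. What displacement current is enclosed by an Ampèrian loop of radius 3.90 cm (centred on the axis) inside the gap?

Between the plates the displacement current equals the wire current: I_d = 0.323 mA = 3.23×10^-4 A.
The field is uniform, so I_d,enc = I_d (r/R)² = (3.23×10^-4)(3.90/6.49)² = 1.17×10^-4 A.

1.17×10^-4 A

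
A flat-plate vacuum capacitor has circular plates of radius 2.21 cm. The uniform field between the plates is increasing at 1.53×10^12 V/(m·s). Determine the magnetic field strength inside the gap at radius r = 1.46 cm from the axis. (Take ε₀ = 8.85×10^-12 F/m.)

I_d = ε₀ dΦ_E/dt = ε₀ πR² (dE/dt) = (8.85×10^-12)(1.534×10^-3)(1.53×10^12) = 0.02077 A through the full plate area.
An Ampèrian loop of radius r encloses a fraction (r/R)² of I_d. Then B·2πr = μ₀ I_d (r/R)², giving B = μ₀ I_d r/(2πR²) = 1.24×10^-7 T.

1.24×10^-7 T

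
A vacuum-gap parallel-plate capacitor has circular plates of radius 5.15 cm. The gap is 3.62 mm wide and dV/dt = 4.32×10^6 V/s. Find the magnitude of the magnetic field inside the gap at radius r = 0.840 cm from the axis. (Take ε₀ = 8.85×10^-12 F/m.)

5.57×10^-11 T

dE/dt = (dV/dt)/d = 1.193×10^9 V/(m·s); I_d = ε₀(πR²)(dE/dt) = (8.85×10^-12)(8.332×10^-3)(1.193×10^9) = 8.797×10^-5 A.
For r < R the Ampère–Maxwell law gives B(2πr) = μ₀ I_d (r²/R²), so B = μ₀ I_d r/(2πR²) = (4π×10^-7)(8.797×10^-5)(8.40×10^-3)/(2π·0.0515²) = 5.57×10^-11 T.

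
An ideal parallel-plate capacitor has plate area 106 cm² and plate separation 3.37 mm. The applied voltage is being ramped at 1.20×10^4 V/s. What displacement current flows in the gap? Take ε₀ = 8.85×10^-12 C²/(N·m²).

The field between the plates is E = V/d, so dE/dt = (1.20×10^4)/(3.37×10^-3 m) = 3.561×10^6 V/(m·s).
I_d = ε₀ A (dE/dt) = (8.85×10^-12)(0.0106)(3.561×10^6) = 3.34×10^-7 A.

3.34×10^-7 A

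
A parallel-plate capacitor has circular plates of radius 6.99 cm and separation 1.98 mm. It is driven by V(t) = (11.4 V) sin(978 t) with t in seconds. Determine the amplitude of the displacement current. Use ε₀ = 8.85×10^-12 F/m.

7.65×10^-7 A

(dE/dt)_max = V₀ω/d = 5.631×10^6 V/(m·s); ω = 978 rad/s.
I_d,max = ε₀ A (dE/dt)_max = (8.85×10^-12)(0.01535)(5.631×10^6) = 7.65×10^-7 A.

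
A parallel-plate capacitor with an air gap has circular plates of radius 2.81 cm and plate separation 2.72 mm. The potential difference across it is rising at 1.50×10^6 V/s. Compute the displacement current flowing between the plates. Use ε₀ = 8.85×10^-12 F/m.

C = ε₀A/d = (8.85×10^-12)(2.481×10^-3)/(2.72×10^-3) = 8.072×10^-12 F.
I_d = C dV/dt = (8.072×10^-12)(1.50×10^6) = 1.21×10^-5 A.

1.21×10^-5 A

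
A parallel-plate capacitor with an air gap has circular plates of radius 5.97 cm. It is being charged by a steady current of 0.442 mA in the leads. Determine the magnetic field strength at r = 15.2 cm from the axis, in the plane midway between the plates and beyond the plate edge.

No conduction current crosses the gap, so I_d there equals the 4.42×10^-4 A in the leads.
For r ≥ R the full I_d is enclosed: B = μ₀ I_d/(2πr) = (4π×10^-7)(4.42×10^-4)/(2π·0.152) = 5.82×10^-10 T.

5.82×10^-10 T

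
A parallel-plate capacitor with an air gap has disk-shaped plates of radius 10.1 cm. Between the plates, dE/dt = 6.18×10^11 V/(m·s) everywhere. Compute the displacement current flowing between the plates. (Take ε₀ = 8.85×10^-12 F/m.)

0.175 A

I_d = ε₀ A (dE/dt) = (8.85×10^-12)(0.03205 m²)(6.18×10^11) = 0.175 A.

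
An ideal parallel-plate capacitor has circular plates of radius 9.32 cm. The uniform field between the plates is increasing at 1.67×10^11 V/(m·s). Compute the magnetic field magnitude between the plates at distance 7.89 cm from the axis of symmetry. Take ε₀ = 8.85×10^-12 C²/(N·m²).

7.33×10^-8 T

Through the whole plate area (πR² = 0.02729 m²), I_d = ε₀ πR² dE/dt = 0.04033 A.
For r < R the Ampère–Maxwell law gives B(2πr) = μ₀ I_d (r²/R²), so B = μ₀ I_d r/(2πR²) = (4π×10^-7)(0.04033)(0.0789)/(2π·0.0932²) = 7.33×10^-8 T.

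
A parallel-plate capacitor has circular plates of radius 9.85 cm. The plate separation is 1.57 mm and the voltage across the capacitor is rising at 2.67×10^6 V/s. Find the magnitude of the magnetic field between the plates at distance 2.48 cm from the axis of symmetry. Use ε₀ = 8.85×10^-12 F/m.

2.35×10^-10 T

With E = V/d, dE/dt = 1.701×10^9 V/(m·s) and πR² = 0.03048 m², giving I_d = ε₀ πR² dE/dt = 4.588×10^-4 A.
∮B·dl = μ₀ I_d,enc with I_d,enc = I_d r²/R² = 2.908×10^-5 A; so B = μ₀ I_d,enc/(2πr) = 2.35×10^-10 T.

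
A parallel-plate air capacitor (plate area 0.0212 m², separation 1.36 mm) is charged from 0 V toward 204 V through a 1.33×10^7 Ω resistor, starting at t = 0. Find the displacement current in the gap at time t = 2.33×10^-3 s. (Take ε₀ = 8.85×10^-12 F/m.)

C = ε₀A/d = (8.85×10^-12)(0.0212)/(1.36×10^-3) = 1.380×10^-10 F and τ = RC = 1.835×10^-3 s. I_d in the gap equals the RC charging current.
I_d(t) = (V₀/R) e^(−t/τ) = 1.534×10^-5 · e^(−1.270) = 4.31×10^-6 A.

4.31×10^-6 A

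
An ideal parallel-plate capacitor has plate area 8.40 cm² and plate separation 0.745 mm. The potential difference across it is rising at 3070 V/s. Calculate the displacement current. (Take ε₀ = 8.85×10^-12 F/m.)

The displacement current equals the charging current C dV/dt. With C = ε₀A/d = (8.85×10^-12)(8.40×10^-4)/(7.45×10^-4) = 9.979×10^-12 F, I_d = (9.979×10^-12)(3070) = 3.06×10^-8 A.

3.06×10^-8 A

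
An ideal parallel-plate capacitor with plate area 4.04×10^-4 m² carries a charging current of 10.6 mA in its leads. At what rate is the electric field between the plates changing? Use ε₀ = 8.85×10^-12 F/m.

Charge continuity gives I_d = I = 0.0106 A between the plates.
Inverting I_d = ε₀ A dE/dt gives dE/dt = 0.0106 / (8.85×10^-12 · 4.04×10^-4) = 2.96×10^12 V/(m·s).

2.96×10^12 V/(m·s)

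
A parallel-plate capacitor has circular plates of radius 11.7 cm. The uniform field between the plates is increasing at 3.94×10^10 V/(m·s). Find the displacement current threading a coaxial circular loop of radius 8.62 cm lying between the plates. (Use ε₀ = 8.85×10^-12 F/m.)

8.14×10^-3 A

Through the whole plate area (πR² = 0.04301 m²), I_d = ε₀ πR² dE/dt = 0.01500 A.
The field is uniform, so I_d,enc = I_d (r/R)² = (0.01500)(8.62/11.7)² = 8.14×10^-3 A.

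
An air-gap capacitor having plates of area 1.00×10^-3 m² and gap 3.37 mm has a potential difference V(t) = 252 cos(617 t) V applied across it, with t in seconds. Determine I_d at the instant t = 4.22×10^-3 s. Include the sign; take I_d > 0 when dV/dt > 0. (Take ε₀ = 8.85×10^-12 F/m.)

-2.09×10^-7 A

dV/dt = (252)(617)·−sin(2.60374) = -7.965×10^4 V/s.
I_d = C dV/dt with C = ε₀A/d = (8.85×10^-12)(1.00×10^-3)/(3.37×10^-3) = 2.626×10^-12 F, so I_d = (2.626×10^-12)(-7.965×10^4) = -2.09×10^-7 A.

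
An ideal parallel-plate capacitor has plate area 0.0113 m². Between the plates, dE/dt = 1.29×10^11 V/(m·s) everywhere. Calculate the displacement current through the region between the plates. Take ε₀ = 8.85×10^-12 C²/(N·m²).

With a uniform field, Φ_E = EA, so I_d = ε₀ A dE/dt = 0.0129 A.

0.0129 A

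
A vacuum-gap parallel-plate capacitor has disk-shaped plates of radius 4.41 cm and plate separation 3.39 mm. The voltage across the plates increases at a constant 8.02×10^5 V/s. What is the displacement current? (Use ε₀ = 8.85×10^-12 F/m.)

1.28×10^-5 A

E = V/d so dE/dt = (dV/dt)/d = 2.366×10^8 V/(m·s), and I_d = ε₀ A dE/dt = (8.85×10^-12)(6.110×10^-3)(2.366×10^8) = 1.28×10^-5 A.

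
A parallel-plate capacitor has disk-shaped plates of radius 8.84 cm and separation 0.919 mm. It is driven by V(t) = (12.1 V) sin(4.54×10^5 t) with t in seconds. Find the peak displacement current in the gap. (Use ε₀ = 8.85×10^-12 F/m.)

1.30×10^-3 A

(dE/dt)_max = V₀ω/d = 5.978×10^9 V/(m·s); ω = 4.54×10^5 rad/s.
I_d,max = ε₀ A (dE/dt)_max = (8.85×10^-12)(0.02455)(5.978×10^9) = 1.30×10^-3 A.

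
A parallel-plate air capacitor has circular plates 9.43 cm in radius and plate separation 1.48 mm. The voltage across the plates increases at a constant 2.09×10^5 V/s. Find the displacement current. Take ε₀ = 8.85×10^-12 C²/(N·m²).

3.49×10^-5 A

The field between the plates is E = V/d, so dE/dt = (2.09×10^5)/(1.48×10^-3 m) = 1.412×10^8 V/(m·s).
I_d = ε₀ A (dE/dt) = (8.85×10^-12)(0.02794)(1.412×10^8) = 3.49×10^-5 A.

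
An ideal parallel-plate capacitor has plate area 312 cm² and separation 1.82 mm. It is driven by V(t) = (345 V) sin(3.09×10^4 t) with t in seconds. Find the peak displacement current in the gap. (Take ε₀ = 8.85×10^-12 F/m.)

1.62×10^-3 A

(dE/dt)_max = V₀ω/d = 5.857×10^9 V/(m·s); ω = 3.09×10^4 rad/s.
I_d,max = ε₀ A (dE/dt)_max = (8.85×10^-12)(0.0312)(5.857×10^9) = 1.62×10^-3 A.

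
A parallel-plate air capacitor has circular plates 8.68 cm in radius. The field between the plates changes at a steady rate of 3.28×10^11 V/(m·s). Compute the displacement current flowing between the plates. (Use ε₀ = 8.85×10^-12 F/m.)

0.0687 A

With a uniform field, Φ_E = EA, so I_d = ε₀ A dE/dt = 0.0687 A.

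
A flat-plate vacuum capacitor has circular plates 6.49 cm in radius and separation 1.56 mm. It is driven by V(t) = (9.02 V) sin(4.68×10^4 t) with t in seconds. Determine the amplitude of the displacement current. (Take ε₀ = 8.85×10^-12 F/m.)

The displacement current equals the conduction current C dV/dt, which peaks at C V₀ ω.
With C = ε₀A/d = (8.85×10^-12)(0.01323)/(1.56×10^-3) = 7.505×10^-11 F and ω = 4.68×10^4 rad/s, I_d,max = (7.505×10^-11)(9.02)(4.68×10^4) = 3.17×10^-5 A.

3.17×10^-5 A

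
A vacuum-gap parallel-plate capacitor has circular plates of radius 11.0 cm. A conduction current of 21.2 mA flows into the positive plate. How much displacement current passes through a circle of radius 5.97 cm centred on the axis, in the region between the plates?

6.24×10^-3 A

By continuity the displacement current in the gap matches the conduction current: I_d = 0.0212 A.
Through an area πr² the displacement current is I_d·(πr²/πR²) = I_d (r/R)² = 6.24×10^-3 A.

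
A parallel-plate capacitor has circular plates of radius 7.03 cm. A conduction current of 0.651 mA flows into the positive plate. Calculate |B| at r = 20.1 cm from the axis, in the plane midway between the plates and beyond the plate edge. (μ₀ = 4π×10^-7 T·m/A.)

Between the plates the displacement current equals the wire current: I_d = 0.651 mA = 6.51×10^-4 A.
For r ≥ R the full I_d is enclosed: B = μ₀ I_d/(2πr) = (4π×10^-7)(6.51×10^-4)/(2π·0.201) = 6.48×10^-10 T.

6.48×10^-10 T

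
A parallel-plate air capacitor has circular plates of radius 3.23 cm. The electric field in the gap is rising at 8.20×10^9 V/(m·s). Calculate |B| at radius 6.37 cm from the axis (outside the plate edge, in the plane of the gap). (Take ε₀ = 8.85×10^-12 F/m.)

7.47×10^-10 T

Through the whole plate area (πR² = 3.278×10^-3 m²), I_d = ε₀ πR² dE/dt = 2.379×10^-4 A.
For r ≥ R the full I_d is enclosed: B = μ₀ I_d/(2πr) = (4π×10^-7)(2.379×10^-4)/(2π·0.0637) = 7.47×10^-10 T.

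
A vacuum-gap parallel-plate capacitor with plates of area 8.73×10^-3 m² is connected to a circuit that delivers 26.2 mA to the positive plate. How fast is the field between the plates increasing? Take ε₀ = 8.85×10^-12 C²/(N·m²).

Charge continuity gives I_d = I = 0.0262 A between the plates.
Then dE/dt = I_d/(ε₀A) = 3.39×10^11 V/(m·s).

3.39×10^11 V/(m·s)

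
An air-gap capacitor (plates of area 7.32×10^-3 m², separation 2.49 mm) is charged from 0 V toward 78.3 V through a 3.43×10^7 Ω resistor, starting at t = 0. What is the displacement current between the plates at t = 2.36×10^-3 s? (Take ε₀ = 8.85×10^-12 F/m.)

1.62×10^-7 A

C = ε₀A/d = (8.85×10^-12)(7.32×10^-3)/(2.49×10^-3) = 2.602×10^-11 F, so τ = RC = 8.925×10^-4 s.
The conduction current is I(t) = (V₀/R) e^(−t/τ), and the displacement current between the plates equals it.
t/τ = 2.644; I_d = (78.3/3.43×10^7) · e^(−2.644) = (2.283×10^-6)(0.07108) = 1.62×10^-7 A.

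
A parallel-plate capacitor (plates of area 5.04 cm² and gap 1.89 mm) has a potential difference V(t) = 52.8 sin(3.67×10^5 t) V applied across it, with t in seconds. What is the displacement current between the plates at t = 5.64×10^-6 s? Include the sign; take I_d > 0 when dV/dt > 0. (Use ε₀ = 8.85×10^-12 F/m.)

dV/dt = (52.8)(3.67×10^5)·cos(2.06988) = -9.275×10^6 V/s.
I_d = C dV/dt with C = ε₀A/d = (8.85×10^-12)(5.04×10^-4)/(1.89×10^-3) = 2.360×10^-12 F, so I_d = (2.360×10^-12)(-9.275×10^6) = -2.19×10^-5 A.

-2.19×10^-5 A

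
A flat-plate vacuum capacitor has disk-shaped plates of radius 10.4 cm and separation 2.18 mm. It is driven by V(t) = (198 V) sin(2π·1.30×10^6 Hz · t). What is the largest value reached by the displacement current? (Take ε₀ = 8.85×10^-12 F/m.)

C = ε₀A/d = (8.85×10^-12)(0.03398)/(2.18×10^-3) = 1.379×10^-10 F; ω = 2πf = 8.168×10^6 rad/s.
I_d = C dV/dt, so |I_d|_max = C V₀ ω = (1.379×10^-10)(198)(8.168×10^6) = 0.223 A.

0.223 A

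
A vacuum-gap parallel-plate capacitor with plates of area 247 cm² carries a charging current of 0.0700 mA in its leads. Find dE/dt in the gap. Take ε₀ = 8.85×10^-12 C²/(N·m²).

Charge continuity gives I_d = I = 7.00×10^-5 A between the plates.
Since I_d = ε₀ A dE/dt, dE/dt = I_d/(ε₀A) = (7.00×10^-5)/((8.85×10^-12)(0.0247)) = 3.20×10^8 V/(m·s).

3.20×10^8 V/(m·s)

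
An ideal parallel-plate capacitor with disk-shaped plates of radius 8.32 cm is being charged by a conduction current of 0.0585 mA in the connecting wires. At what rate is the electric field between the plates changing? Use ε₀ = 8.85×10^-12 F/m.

Charge continuity gives I_d = I = 5.85×10^-5 A between the plates.
Since I_d = ε₀ A dE/dt, dE/dt = I_d/(ε₀A) = (5.85×10^-5)/((8.85×10^-12)(0.02175)) = 3.04×10^8 V/(m·s).

3.04×10^8 V/(m·s)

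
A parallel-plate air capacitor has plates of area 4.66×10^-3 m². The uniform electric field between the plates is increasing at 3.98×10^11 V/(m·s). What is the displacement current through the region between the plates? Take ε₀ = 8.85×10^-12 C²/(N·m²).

The displacement current is ε₀ times dΦ_E/dt = ε₀ A dE/dt = (8.85×10^-12)(4.66×10^-3)(3.98×10^11) = 0.0164 A.

0.0164 A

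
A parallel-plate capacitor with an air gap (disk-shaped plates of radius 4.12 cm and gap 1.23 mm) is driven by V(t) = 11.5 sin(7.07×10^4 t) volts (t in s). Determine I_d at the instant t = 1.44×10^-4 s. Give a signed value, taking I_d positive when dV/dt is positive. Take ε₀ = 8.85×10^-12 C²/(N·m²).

-2.27×10^-5 A

C = ε₀A/d = (8.85×10^-12)(5.333×10^-3)/(1.23×10^-3) = 3.837×10^-11 F. dV/dt = V₀ω·cos(ωt); at ωt = 10.1808 rad this factor is -0.7276.
I_d = C dV/dt = (3.837×10^-11)(11.5)(7.07×10^4)(-0.7276) = -2.27×10^-5 A.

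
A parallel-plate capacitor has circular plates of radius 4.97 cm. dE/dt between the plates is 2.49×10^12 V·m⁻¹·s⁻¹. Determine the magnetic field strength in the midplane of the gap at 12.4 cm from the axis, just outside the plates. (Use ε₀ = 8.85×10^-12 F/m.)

Total displacement current: I_d = ε₀(πR²)(dE/dt) = (8.85×10^-12)(7.760×10^-3)(2.49×10^12) = 0.1710 A.
For r ≥ R the full I_d is enclosed: B = μ₀ I_d/(2πr) = (4π×10^-7)(0.1710)/(2π·0.124) = 2.76×10^-7 T.

2.76×10^-7 T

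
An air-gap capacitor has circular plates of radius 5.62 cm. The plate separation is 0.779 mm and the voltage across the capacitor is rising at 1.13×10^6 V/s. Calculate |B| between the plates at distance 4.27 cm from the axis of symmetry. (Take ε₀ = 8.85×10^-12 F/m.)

3.44×10^-10 T

With E = V/d, dE/dt = 1.451×10^9 V/(m·s) and πR² = 9.923×10^-3 m², giving I_d = ε₀ πR² dE/dt = 1.274×10^-4 A.
For r < R the Ampère–Maxwell law gives B(2πr) = μ₀ I_d (r²/R²), so B = μ₀ I_d r/(2πR²) = (4π×10^-7)(1.274×10^-4)(0.0427)/(2π·0.0562²) = 3.44×10^-10 T.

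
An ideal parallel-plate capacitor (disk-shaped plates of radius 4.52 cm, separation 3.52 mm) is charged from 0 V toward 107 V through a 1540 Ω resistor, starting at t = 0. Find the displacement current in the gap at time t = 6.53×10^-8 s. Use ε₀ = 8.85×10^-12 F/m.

5.02×10^-3 A

With C = ε₀A/d = (8.85×10^-12)(6.418×10^-3)/(3.52×10^-3) = 1.614×10^-11 F, the time constant is τ = RC = 2.486×10^-8 s, so t/τ = 2.627 and e^(−t/τ) = 0.07230.
I_d = I_cond = (V₀/R) e^(−t/τ) = (0.06948)(0.07230) = 5.02×10^-3 A.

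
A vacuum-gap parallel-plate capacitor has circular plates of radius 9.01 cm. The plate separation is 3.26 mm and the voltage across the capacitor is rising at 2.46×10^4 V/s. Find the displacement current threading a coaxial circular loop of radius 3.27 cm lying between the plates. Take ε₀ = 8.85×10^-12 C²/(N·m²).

2.24×10^-7 A

I_d = C dV/dt with C = ε₀πR²/d = 6.923×10^-11 F, so I_d = (6.923×10^-11)(2.46×10^4) = 1.703×10^-6 A.
Through an area πr² the displacement current is I_d·(πr²/πR²) = I_d (r/R)² = 2.24×10^-7 A.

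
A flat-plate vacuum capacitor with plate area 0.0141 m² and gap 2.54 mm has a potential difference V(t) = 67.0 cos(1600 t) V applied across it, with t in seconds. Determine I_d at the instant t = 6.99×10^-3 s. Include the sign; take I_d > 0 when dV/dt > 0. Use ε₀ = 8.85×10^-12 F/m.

5.17×10^-6 A

C = ε₀A/d = (8.85×10^-12)(0.0141)/(2.54×10^-3) = 4.913×10^-11 F. dV/dt = V₀ω·−sin(ωt); at ωt = 11.184 rad this factor is 0.9823.
I_d = C dV/dt = (4.913×10^-11)(67.0)(1600)(0.9823) = 5.17×10^-6 A.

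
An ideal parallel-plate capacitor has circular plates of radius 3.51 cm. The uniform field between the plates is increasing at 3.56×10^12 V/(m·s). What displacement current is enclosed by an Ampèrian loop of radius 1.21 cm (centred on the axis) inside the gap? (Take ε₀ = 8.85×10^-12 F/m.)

Total displacement current: I_d = ε₀(πR²)(dE/dt) = (8.85×10^-12)(3.870×10^-3)(3.56×10^12) = 0.1219 A.
Since J_d is uniform, the enclosed fraction is (r/R)² = 0.1188, giving I_d,enc = 0.0145 A.

0.0145 A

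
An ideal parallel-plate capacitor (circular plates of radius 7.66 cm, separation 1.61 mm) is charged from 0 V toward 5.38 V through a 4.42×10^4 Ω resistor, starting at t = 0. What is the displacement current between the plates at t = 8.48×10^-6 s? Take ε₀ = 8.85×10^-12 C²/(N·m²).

1.83×10^-5 A

C = ε₀A/d = (8.85×10^-12)(0.01843)/(1.61×10^-3) = 1.013×10^-10 F and τ = RC = 4.477×10^-6 s. I_d in the gap equals the RC charging current.
I_d(t) = (V₀/R) e^(−t/τ) = 1.217×10^-4 · e^(−1.894) = 1.83×10^-5 A.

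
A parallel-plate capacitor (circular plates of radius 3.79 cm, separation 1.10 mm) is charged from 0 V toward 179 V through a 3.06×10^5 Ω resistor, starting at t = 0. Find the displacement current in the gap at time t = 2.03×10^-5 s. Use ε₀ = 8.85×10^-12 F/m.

C = ε₀A/d = (8.85×10^-12)(4.513×10^-3)/(1.10×10^-3) = 3.631×10^-11 F, so τ = RC = 1.111×10^-5 s.
The conduction current is I(t) = (V₀/R) e^(−t/τ), and the displacement current between the plates equals it.
t/τ = 1.827; I_d = (179/3.06×10^5) · e^(−1.827) = (5.850×10^-4)(0.1609) = 9.41×10^-5 A.

9.41×10^-5 A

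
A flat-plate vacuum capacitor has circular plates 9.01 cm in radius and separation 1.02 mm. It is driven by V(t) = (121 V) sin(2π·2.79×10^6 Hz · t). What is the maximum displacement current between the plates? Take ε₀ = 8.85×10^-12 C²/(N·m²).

0.469 A

(dE/dt)_max = V₀ω/d = 2.080×10^12 V/(m·s); ω = 2πf = 1.753×10^7 rad/s.
I_d,max = ε₀ A (dE/dt)_max = (8.85×10^-12)(0.02550)(2.080×10^12) = 0.469 A.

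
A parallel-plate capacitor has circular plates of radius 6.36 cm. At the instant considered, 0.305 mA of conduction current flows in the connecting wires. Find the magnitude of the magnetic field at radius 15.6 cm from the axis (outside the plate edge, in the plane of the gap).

3.91×10^-10 T

No conduction current crosses the gap, so I_d there equals the 3.05×10^-4 A in the leads.
With r > R the enclosed displacement current is the full I_d; B = μ₀ I_d / (2πr) = 3.91×10^-10 T.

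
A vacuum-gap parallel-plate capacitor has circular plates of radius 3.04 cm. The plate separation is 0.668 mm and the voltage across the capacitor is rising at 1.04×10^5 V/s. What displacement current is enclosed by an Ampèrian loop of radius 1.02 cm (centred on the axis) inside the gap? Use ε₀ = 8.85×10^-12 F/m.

dE/dt = (dV/dt)/d = 1.557×10^8 V/(m·s); I_d = ε₀(πR²)(dE/dt) = (8.85×10^-12)(2.903×10^-3)(1.557×10^8) = 4.000×10^-6 A.
Since J_d is uniform, the enclosed fraction is (r/R)² = 0.1126, giving I_d,enc = 4.50×10^-7 A.

4.50×10^-7 A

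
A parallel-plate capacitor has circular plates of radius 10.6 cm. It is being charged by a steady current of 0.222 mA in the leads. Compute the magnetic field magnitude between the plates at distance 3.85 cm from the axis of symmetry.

1.52×10^-10 T

No conduction current crosses the gap, so I_d there equals the 2.22×10^-4 A in the leads.
An Ampèrian loop of radius r encloses a fraction (r/R)² of I_d. Then B·2πr = μ₀ I_d (r/R)², giving B = μ₀ I_d r/(2πR²) = 1.52×10^-10 T.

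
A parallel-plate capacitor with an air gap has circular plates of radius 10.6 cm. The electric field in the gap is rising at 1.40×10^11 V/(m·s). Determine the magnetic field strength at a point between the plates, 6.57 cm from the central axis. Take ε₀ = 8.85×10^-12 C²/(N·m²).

5.11×10^-8 T

Total displacement current: I_d = ε₀(πR²)(dE/dt) = (8.85×10^-12)(0.03530)(1.40×10^11) = 0.04374 A.
∮B·dl = μ₀ I_d,enc with I_d,enc = I_d r²/R² = 0.01680 A; so B = μ₀ I_d,enc/(2πr) = 5.11×10^-8 T.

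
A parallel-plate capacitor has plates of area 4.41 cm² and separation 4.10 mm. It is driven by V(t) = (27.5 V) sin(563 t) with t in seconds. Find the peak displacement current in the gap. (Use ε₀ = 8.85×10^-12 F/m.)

(dE/dt)_max = V₀ω/d = 3.776×10^6 V/(m·s); ω = 563 rad/s.
I_d,max = ε₀ A (dE/dt)_max = (8.85×10^-12)(4.41×10^-4)(3.776×10^6) = 1.47×10^-8 A.

1.47×10^-8 A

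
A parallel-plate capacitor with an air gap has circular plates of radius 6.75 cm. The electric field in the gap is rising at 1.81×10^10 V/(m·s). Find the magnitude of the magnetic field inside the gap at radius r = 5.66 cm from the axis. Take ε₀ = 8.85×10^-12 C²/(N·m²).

Total displacement current: I_d = ε₀(πR²)(dE/dt) = (8.85×10^-12)(0.01431)(1.81×10^10) = 2.292×10^-3 A.
∮B·dl = μ₀ I_d,enc with I_d,enc = I_d r²/R² = 1.612×10^-3 A; so B = μ₀ I_d,enc/(2πr) = 5.70×10^-9 T.

5.70×10^-9 T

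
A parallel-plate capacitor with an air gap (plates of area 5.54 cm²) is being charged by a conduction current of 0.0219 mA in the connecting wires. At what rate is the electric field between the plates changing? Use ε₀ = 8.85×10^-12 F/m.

4.47×10^9 V/(m·s)

By continuity, I_d in the gap equals the 0.0219 mA flowing in the wire.
Inverting I_d = ε₀ A dE/dt gives dE/dt = 2.19×10^-5 / (8.85×10^-12 · 5.54×10^-4) = 4.47×10^9 V/(m·s).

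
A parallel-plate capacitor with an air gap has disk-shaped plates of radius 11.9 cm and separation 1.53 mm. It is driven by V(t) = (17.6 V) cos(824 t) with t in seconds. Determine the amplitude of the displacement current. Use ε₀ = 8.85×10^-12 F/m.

3.73×10^-6 A

The displacement current equals the conduction current C dV/dt, which peaks at C V₀ ω.
With C = ε₀A/d = (8.85×10^-12)(0.04449)/(1.53×10^-3) = 2.573×10^-10 F and ω = 824 rad/s, I_d,max = (2.573×10^-10)(17.6)(824) = 3.73×10^-6 A.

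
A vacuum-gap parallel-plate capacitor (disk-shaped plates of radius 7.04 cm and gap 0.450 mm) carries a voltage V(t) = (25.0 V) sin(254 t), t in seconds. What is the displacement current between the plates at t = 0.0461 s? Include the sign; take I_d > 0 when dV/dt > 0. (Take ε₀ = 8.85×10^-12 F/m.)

dE/dt = (V₀ω/d)·cos(ωt) with ωt = 11.7094 rad: (25.0)(254)(0.6547)/(4.50×10^-4) = 9.239×10^6 V/(m·s).
I_d = ε₀ A dE/dt = (8.85×10^-12)(0.01557)(9.239×10^6) = 1.27×10^-6 A.

1.27×10^-6 A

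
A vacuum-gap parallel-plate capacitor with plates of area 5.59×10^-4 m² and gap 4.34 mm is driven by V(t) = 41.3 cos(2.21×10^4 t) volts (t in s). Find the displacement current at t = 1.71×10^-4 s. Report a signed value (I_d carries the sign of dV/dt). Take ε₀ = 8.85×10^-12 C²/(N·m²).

6.19×10^-7 A

dV/dt = (41.3)(2.21×10^4)·−sin(3.7791) = 5.433×10^5 V/s.
I_d = C dV/dt with C = ε₀A/d = (8.85×10^-12)(5.59×10^-4)/(4.34×10^-3) = 1.140×10^-12 F, so I_d = (1.140×10^-12)(5.433×10^5) = 6.19×10^-7 A.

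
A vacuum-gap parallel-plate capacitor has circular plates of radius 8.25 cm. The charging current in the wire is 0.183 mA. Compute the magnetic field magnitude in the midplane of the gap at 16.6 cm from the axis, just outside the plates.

By continuity the displacement current in the gap matches the conduction current: I_d = 1.83×10^-4 A.
For r ≥ R the full I_d is enclosed: B = μ₀ I_d/(2πr) = (4π×10^-7)(1.83×10^-4)/(2π·0.166) = 2.20×10^-10 T.

2.20×10^-10 T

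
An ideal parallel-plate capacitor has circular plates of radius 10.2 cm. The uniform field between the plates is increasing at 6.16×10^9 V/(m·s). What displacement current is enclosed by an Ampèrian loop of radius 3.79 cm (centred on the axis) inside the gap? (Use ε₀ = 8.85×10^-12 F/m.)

Through the whole plate area (πR² = 0.03269 m²), I_d = ε₀ πR² dE/dt = 1.782×10^-3 A.
Through an area πr² the displacement current is I_d·(πr²/πR²) = I_d (r/R)² = 2.46×10^-4 A.

2.46×10^-4 A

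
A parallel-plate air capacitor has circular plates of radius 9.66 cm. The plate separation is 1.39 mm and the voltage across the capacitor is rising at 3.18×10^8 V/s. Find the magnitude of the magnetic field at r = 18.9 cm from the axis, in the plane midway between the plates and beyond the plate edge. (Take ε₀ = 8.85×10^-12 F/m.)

dE/dt = (dV/dt)/d = 2.288×10^11 V/(m·s); I_d = ε₀(πR²)(dE/dt) = (8.85×10^-12)(0.02932)(2.288×10^11) = 0.05937 A.
Outside the plates the loop encloses all of I_d, so B·2πr = μ₀ I_d and B = 6.28×10^-8 T.

6.28×10^-8 T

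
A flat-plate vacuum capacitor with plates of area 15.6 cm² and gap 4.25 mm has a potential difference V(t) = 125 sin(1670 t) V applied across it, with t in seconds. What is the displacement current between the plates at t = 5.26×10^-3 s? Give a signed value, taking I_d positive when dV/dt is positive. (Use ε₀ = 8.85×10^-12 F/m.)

C = ε₀A/d = (8.85×10^-12)(1.56×10^-3)/(4.25×10^-3) = 3.248×10^-12 F. dV/dt = V₀ω·cos(ωt); at ωt = 8.7842 rad this factor is -0.8018.
I_d = C dV/dt = (3.248×10^-12)(125)(1670)(-0.8018) = -5.44×10^-7 A.

-5.44×10^-7 A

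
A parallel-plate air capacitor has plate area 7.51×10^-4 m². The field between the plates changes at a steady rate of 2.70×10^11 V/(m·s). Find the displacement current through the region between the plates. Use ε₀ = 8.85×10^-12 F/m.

The displacement current is ε₀ times dΦ_E/dt = ε₀ A dE/dt = (8.85×10^-12)(7.51×10^-4)(2.70×10^11) = 1.79×10^-3 A.

1.79×10^-3 A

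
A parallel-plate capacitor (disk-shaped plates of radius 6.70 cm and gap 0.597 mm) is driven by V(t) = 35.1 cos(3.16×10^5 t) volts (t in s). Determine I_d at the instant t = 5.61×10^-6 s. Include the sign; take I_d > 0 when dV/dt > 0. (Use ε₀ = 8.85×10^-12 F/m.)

-2.27×10^-3 A

C = ε₀A/d = (8.85×10^-12)(0.01410)/(5.97×10^-4) = 2.090×10^-10 F. dV/dt = V₀ω·−sin(ωt); at ωt = 1.77276 rad this factor is -0.9797.
I_d = C dV/dt = (2.090×10^-10)(35.1)(3.16×10^5)(-0.9797) = -2.27×10^-3 A.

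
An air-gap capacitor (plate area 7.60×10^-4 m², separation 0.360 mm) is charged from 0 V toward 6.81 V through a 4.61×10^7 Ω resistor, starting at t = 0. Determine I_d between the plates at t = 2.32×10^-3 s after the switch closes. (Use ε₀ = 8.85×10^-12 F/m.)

9.99×10^-9 A

C = ε₀A/d = (8.85×10^-12)(7.60×10^-4)/(3.60×10^-4) = 1.868×10^-11 F and τ = RC = 8.611×10^-4 s. I_d in the gap equals the RC charging current.
I_d(t) = (V₀/R) e^(−t/τ) = 1.477×10^-7 · e^(−2.694) = 9.99×10^-9 A.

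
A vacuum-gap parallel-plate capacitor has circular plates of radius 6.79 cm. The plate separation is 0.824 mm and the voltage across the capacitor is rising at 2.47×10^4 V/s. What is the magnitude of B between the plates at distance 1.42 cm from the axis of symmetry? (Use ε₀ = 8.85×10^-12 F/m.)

With E = V/d, dE/dt = 2.998×10^7 V/(m·s) and πR² = 0.01448 m², giving I_d = ε₀ πR² dE/dt = 3.842×10^-6 A.
An Ampèrian loop of radius r encloses a fraction (r/R)² of I_d. Then B·2πr = μ₀ I_d (r/R)², giving B = μ₀ I_d r/(2πR²) = 2.37×10^-12 T.

2.37×10^-12 T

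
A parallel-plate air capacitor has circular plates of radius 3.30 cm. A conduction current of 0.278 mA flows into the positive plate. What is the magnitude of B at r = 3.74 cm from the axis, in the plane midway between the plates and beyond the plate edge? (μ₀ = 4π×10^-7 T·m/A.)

By continuity the displacement current in the gap matches the conduction current: I_d = 2.78×10^-4 A.
Outside the plates the loop encloses all of I_d, so B·2πr = μ₀ I_d and B = 1.49×10^-9 T.

1.49×10^-9 T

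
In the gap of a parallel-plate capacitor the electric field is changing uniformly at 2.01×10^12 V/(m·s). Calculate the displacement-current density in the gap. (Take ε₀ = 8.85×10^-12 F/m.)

17.8 A/m²

J_d = ε₀ dE/dt = (8.85×10^-12)(2.01×10^12) = 17.8 A/m².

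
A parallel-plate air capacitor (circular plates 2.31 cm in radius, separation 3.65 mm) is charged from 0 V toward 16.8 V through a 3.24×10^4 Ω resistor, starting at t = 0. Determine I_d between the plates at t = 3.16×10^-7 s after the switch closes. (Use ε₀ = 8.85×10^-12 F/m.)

4.71×10^-5 A

C = ε₀A/d = (8.85×10^-12)(1.676×10^-3)/(3.65×10^-3) = 4.064×10^-12 F and τ = RC = 1.317×10^-7 s. I_d in the gap equals the RC charging current.
I_d(t) = (V₀/R) e^(−t/τ) = 5.185×10^-4 · e^(−2.399) = 4.71×10^-5 A.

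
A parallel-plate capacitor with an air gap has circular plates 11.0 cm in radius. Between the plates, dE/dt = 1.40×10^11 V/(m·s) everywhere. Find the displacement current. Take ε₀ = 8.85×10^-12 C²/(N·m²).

The displacement current is ε₀ times dΦ_E/dt = ε₀ A dE/dt = (8.85×10^-12)(0.03801)(1.40×10^11) = 0.0471 A.

0.0471 A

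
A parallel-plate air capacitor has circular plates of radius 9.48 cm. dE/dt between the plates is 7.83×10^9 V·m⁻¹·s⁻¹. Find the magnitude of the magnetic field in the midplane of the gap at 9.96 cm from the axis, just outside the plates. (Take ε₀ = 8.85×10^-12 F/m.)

Total displacement current: I_d = ε₀(πR²)(dE/dt) = (8.85×10^-12)(0.02823)(7.83×10^9) = 1.956×10^-3 A.
For r ≥ R the full I_d is enclosed: B = μ₀ I_d/(2πr) = (4π×10^-7)(1.956×10^-3)/(2π·0.0996) = 3.93×10^-9 T.

3.93×10^-9 T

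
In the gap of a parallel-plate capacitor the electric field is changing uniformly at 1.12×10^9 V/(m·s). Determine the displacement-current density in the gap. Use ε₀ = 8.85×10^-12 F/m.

9.91×10^-3 A/m²

J_d = ε₀ ∂E/∂t, so J_d = 9.91×10^-3 A/m².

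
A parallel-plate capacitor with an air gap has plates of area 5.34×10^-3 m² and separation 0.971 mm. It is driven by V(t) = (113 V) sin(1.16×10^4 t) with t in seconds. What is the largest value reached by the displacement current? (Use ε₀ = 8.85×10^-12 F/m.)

(dE/dt)_max = V₀ω/d = 1.350×10^9 V/(m·s); ω = 1.16×10^4 rad/s.
I_d,max = ε₀ A (dE/dt)_max = (8.85×10^-12)(5.34×10^-3)(1.350×10^9) = 6.38×10^-5 A.

6.38×10^-5 A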